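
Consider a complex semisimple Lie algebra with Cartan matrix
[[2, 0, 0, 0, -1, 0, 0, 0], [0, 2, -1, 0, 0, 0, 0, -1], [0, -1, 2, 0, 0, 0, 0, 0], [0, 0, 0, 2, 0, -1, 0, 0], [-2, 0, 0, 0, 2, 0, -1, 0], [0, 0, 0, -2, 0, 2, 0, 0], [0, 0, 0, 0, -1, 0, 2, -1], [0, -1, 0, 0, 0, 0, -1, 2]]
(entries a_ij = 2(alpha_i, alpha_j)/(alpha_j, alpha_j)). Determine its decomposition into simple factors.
B_2 + B_6

The diagram associated to this matrix has two connected components: the simple roots {alpha_4, alpha_6} form a chain of 2 nodes with a double edge at one end; the terminal node there is the unique short simple root (B_2), and {alpha_1, alpha_2, alpha_3, alpha_5, alpha_7, alpha_8} form a chain of 6 nodes with a double edge at one end; the terminal node there is the unique short simple root (B_6). A semisimple Lie algebra decomposes uniquely as the direct sum of simple ideals, one per connected component of its Dynkin diagram, so g ≅ B_2 ⊕ B_6 (dimension 10 + 78 = 88).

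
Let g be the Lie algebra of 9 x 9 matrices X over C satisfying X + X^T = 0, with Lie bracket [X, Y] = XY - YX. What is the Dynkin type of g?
This is so(9) with 9 odd, which has dimension 9(9-1)/2 = 36 and rank (9-1)/2 = 4. In the classification of classical Lie algebras, the orthogonal algebra so(2n+1) in an odd number of variables has type B_n; here n = 4, so the Dynkin diagram is a chain of 4 nodes with a double edge at one end; the terminal node there is the unique short simple root (B_4). Hence the type is B_4.

B_4 (so(9))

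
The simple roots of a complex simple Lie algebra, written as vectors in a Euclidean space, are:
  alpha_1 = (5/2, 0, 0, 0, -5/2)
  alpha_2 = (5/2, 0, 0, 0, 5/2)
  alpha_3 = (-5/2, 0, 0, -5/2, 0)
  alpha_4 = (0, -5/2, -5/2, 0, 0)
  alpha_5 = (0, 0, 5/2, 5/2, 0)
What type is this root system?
Compute the Cartan integers a_ij = 2(alpha_i, alpha_j)/(alpha_j, alpha_j); the resulting 5x5 Cartan matrix is
[[2, 0, -1, 0, 0], [0, 2, -1, 0, 0], [-1, -1, 2, 0, -1], [0, 0, 0, 2, -1], [0, 0, -1, -1, 2]].
All simple roots have the same length, so the diagram is simply laced. The associated Dynkin diagram is a chain of 3 nodes with a fork of two nodes at one end (D_5), so the type is D_5 (the algebra so(10)).

D5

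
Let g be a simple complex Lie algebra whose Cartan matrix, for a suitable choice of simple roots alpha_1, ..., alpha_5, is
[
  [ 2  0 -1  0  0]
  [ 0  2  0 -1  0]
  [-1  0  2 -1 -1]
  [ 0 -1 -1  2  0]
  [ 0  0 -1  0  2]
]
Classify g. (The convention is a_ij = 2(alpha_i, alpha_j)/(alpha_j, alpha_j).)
D5

The matrix has rank 5 with 2's on the diagonal. Reading the off-diagonal entries as Dynkin edges (a single edge where a_ij = a_ji = -1; a double or triple edge where a_ij * a_ji = 2 or 3), the diagram is a chain of 3 nodes with a fork of two nodes at one end (D_5). One simple-root ordering that puts it in standard form is (alpha_2, alpha_4, alpha_3, alpha_5, alpha_1). So the algebra is type D_5, i.e. so(10).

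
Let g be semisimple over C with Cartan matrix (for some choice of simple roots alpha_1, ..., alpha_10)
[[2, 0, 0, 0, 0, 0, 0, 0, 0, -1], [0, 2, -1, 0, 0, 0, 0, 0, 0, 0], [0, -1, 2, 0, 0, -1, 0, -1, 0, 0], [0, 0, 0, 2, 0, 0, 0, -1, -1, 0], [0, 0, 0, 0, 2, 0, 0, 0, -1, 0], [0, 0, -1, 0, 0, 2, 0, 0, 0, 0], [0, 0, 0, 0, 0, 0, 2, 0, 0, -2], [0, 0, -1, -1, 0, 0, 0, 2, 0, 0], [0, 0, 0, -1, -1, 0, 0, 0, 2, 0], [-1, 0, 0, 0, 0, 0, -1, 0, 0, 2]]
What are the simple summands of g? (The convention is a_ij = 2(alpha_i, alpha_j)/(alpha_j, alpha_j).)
The diagram associated to this matrix has two connected components: the simple roots {alpha_1, alpha_7, alpha_10} form a chain of 3 nodes with a double edge at one end; the terminal node there is the unique long simple root (C_3), and {alpha_2, alpha_3, alpha_4, alpha_5, alpha_6, alpha_8, alpha_9} form a chain of 5 nodes with a fork of two nodes at one end (D_7). A semisimple Lie algebra decomposes uniquely as the direct sum of simple ideals, one per connected component of its Dynkin diagram, so g ≅ C_3 ⊕ D_7 (dimension 21 + 91 = 112).

type C_3 + type D_7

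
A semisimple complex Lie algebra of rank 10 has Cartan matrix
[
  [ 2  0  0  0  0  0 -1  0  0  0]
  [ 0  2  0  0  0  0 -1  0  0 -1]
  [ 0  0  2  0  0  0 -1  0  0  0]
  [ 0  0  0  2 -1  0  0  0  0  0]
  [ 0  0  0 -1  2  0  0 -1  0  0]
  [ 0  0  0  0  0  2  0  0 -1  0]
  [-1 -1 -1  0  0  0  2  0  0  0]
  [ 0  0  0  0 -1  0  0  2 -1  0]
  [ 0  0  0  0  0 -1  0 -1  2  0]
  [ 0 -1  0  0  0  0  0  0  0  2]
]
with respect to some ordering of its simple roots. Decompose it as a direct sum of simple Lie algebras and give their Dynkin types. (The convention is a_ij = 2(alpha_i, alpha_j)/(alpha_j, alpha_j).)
A5 + D5

The diagram associated to this matrix has two connected components: the simple roots {alpha_4, alpha_5, alpha_6, alpha_8, alpha_9} form a chain of 5 nodes with single edges (A_5), and {alpha_1, alpha_2, alpha_3, alpha_7, alpha_10} form a chain of 3 nodes with a fork of two nodes at one end (D_5). A semisimple Lie algebra decomposes uniquely as the direct sum of simple ideals, one per connected component of its Dynkin diagram, so g ≅ A_5 ⊕ D_5 (dimension 35 + 45 = 80).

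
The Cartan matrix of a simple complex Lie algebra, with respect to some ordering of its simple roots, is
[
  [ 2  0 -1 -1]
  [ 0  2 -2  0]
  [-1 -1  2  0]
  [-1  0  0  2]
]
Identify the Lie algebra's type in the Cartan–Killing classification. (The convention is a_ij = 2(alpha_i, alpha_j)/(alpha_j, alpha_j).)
type C_4

The matrix has rank 4 with 2's on the diagonal. Reading the off-diagonal entries as Dynkin edges (a single edge where a_ij = a_ji = -1; a double or triple edge where a_ij * a_ji = 2 or 3), the diagram is a chain of 4 nodes with a double edge at one end; the terminal node there is the unique long simple root (C_4). One simple-root ordering that puts it in standard form is (alpha_4, alpha_1, alpha_3, alpha_2). So the algebra is type C_4, i.e. sp(8).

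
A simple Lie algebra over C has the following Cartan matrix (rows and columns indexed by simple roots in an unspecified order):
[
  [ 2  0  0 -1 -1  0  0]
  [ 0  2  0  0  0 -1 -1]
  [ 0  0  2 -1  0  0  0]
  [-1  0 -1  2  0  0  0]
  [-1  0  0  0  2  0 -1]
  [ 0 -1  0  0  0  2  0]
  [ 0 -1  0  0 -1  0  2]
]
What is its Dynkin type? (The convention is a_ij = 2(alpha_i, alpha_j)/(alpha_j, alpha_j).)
A_7

The matrix has rank 7 with 2's on the diagonal. Reading the off-diagonal entries as Dynkin edges (a single edge where a_ij = a_ji = -1; a double or triple edge where a_ij * a_ji = 2 or 3), the diagram is a chain of 7 nodes with single edges (A_7). One simple-root ordering that puts it in standard form is (alpha_6, alpha_2, alpha_7, alpha_5, alpha_1, alpha_4, alpha_3). So the algebra is type A_7, i.e. sl(8).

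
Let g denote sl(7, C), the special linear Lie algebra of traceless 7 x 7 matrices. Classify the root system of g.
A6

This is sl(7), which has dimension 7^2 - 1 = 48 and rank 7 - 1 = 6 (a Cartan subalgebra is the diagonal traceless matrices). In the classification of classical Lie algebras, the special linear algebra sl(n+1) has type A_n; here n = 6, so the Dynkin diagram is a chain of 6 nodes with single edges (A_6). Hence the type is A_6.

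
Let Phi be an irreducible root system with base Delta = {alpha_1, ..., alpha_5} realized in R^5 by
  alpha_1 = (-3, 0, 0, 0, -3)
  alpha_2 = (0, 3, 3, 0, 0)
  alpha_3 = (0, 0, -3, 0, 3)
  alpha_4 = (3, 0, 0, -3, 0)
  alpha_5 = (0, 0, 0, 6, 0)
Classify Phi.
C_5 (sp(10))

Compute the Cartan integers a_ij = 2(alpha_i, alpha_j)/(alpha_j, alpha_j); the resulting 5x5 Cartan matrix is
[[2, 0, -1, -1, 0], [0, 2, -1, 0, 0], [-1, -1, 2, 0, 0], [-1, 0, 0, 2, -1], [0, 0, 0, -2, 2]].
The roots have two lengths (squared-length ratio 2:1); the short ones are alpha_{1,2,3,4}. The associated Dynkin diagram is a chain of 5 nodes with a double edge at one end; the terminal node there is the unique long simple root (C_5), so the type is C_5 (the algebra sp(10)).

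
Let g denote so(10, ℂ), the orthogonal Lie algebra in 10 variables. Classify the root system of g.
This is so(10) with 10 even, which has dimension 10(10-1)/2 = 45 and rank 10/2 = 5. In the classification of classical Lie algebras, the orthogonal algebra so(2n) in an even number of variables has type D_n; here n = 5, so the Dynkin diagram is a chain of 3 nodes with a fork of two nodes at one end (D_5). Hence the type is D_5.

D_5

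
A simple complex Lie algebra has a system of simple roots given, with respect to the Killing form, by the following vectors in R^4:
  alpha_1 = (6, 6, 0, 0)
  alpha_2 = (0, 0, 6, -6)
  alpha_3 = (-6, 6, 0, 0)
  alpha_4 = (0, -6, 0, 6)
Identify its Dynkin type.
type D_4

Compute the Cartan integers a_ij = 2(alpha_i, alpha_j)/(alpha_j, alpha_j); the resulting 4x4 Cartan matrix is
[[2, 0, 0, -1], [0, 2, 0, -1], [0, 0, 2, -1], [-1, -1, -1, 2]].
All simple roots have the same length, so the diagram is simply laced. The associated Dynkin diagram is a chain of 2 nodes with a fork of two nodes at one end (D_4), so the type is D_4 (the algebra so(8)).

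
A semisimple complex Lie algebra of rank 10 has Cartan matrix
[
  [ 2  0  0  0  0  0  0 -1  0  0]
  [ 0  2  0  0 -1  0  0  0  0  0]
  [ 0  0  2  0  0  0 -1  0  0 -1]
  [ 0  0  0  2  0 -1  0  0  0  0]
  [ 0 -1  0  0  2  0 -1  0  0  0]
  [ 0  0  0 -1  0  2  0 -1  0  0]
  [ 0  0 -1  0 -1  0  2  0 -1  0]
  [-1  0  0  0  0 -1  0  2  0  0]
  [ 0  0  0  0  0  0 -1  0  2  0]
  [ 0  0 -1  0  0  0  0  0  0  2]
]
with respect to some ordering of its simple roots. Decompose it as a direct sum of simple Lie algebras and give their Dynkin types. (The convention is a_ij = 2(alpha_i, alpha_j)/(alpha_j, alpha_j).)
The diagram associated to this matrix has two connected components: the simple roots {alpha_1, alpha_4, alpha_6, alpha_8} form a chain of 4 nodes with single edges (A_4), and {alpha_2, alpha_3, alpha_5, alpha_7, alpha_9, alpha_10} form a chain of 5 nodes with one extra node attached to the third node from one end (E_6). A semisimple Lie algebra decomposes uniquely as the direct sum of simple ideals, one per connected component of its Dynkin diagram, so g ≅ A_4 ⊕ E_6 (dimension 24 + 78 = 102).

A_4 (sl(5)) ⊕ E_6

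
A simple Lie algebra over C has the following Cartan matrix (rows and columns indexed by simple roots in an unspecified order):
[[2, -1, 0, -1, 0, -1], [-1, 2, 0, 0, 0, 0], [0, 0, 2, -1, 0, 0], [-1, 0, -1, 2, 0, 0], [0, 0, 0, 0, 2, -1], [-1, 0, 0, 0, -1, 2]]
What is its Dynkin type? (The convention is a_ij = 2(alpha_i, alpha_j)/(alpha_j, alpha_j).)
The matrix has rank 6 with 2's on the diagonal. Reading the off-diagonal entries as Dynkin edges (a single edge where a_ij = a_ji = -1; a double or triple edge where a_ij * a_ji = 2 or 3), the diagram is a chain of 5 nodes with one extra node attached to the third node from one end (E_6). One simple-root ordering that puts it in standard form is (alpha_3, alpha_2, alpha_4, alpha_1, alpha_6, alpha_5). So the algebra is type E_6.

E_6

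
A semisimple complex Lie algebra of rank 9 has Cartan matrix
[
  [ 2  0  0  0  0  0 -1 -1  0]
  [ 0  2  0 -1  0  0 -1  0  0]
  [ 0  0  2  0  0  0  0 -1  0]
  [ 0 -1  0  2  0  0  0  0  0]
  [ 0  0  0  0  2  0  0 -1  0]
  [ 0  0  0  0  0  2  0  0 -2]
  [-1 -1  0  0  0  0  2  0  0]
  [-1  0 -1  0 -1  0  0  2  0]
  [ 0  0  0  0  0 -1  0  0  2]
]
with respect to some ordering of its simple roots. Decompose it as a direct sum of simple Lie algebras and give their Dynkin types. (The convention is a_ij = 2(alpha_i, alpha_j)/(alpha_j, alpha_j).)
The diagram associated to this matrix has two connected components: the simple roots {alpha_6, alpha_9} form a chain of 2 nodes with a double edge at one end; the terminal node there is the unique short simple root (B_2), and {alpha_1, alpha_2, alpha_3, alpha_4, alpha_5, alpha_7, alpha_8} form a chain of 5 nodes with a fork of two nodes at one end (D_7). A semisimple Lie algebra decomposes uniquely as the direct sum of simple ideals, one per connected component of its Dynkin diagram, so g ≅ B_2 ⊕ D_7 (dimension 10 + 91 = 101).

B2 ⊕ D7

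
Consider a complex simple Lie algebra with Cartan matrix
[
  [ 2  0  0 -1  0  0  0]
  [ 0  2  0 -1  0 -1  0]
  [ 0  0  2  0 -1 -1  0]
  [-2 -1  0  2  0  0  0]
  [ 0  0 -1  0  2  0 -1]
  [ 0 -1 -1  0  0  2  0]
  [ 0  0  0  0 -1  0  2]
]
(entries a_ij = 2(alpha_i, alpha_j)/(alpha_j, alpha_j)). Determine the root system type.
The matrix has rank 7 with 2's on the diagonal. Reading the off-diagonal entries as Dynkin edges (a single edge where a_ij = a_ji = -1; a double or triple edge where a_ij * a_ji = 2 or 3), the diagram is a chain of 7 nodes with a double edge at one end; the terminal node there is the unique short simple root (B_7). One simple-root ordering that puts it in standard form is (alpha_7, alpha_5, alpha_3, alpha_6, alpha_2, alpha_4, alpha_1). So the algebra is type B_7, i.e. so(15).

B7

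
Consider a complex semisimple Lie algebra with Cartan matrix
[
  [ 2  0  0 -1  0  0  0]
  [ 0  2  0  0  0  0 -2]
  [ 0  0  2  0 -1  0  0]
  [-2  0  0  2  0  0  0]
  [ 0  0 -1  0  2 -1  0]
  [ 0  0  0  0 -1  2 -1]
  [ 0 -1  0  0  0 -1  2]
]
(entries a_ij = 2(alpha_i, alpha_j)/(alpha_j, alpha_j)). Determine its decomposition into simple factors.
B2 ⊕ C5

The diagram associated to this matrix has two connected components: the simple roots {alpha_1, alpha_4} form a chain of 2 nodes with a double edge at one end; the terminal node there is the unique short simple root (B_2), and {alpha_2, alpha_3, alpha_5, alpha_6, alpha_7} form a chain of 5 nodes with a double edge at one end; the terminal node there is the unique long simple root (C_5). A semisimple Lie algebra decomposes uniquely as the direct sum of simple ideals, one per connected component of its Dynkin diagram, so g ≅ B_2 ⊕ C_5 (dimension 10 + 55 = 65).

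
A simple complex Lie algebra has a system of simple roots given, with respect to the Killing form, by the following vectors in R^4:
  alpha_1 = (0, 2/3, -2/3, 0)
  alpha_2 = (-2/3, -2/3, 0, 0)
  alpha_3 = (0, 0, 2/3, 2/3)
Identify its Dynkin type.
Compute the Cartan integers a_ij = 2(alpha_i, alpha_j)/(alpha_j, alpha_j); the resulting 3x3 Cartan matrix is
[[2, -1, -1], [-1, 2, 0], [-1, 0, 2]].
All simple roots have the same length, so the diagram is simply laced. The associated Dynkin diagram is a chain of 3 nodes with single edges (A_3), so the type is A_3 (the algebra sl(4)).

A_3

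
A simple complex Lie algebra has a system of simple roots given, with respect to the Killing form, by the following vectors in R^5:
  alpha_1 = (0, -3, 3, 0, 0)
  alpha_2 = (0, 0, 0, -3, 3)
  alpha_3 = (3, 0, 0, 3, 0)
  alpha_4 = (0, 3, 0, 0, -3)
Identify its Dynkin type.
Compute the Cartan integers a_ij = 2(alpha_i, alpha_j)/(alpha_j, alpha_j); the resulting 4x4 Cartan matrix is
[[2, 0, 0, -1], [0, 2, -1, -1], [0, -1, 2, 0], [-1, -1, 0, 2]].
All simple roots have the same length, so the diagram is simply laced. The associated Dynkin diagram is a chain of 4 nodes with single edges (A_4), so the type is A_4 (the algebra sl(5)).

A_4 (sl(5))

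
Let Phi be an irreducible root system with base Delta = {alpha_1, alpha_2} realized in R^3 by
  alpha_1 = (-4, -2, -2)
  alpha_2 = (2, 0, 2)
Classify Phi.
Compute the Cartan integers a_ij = 2(alpha_i, alpha_j)/(alpha_j, alpha_j); the resulting 2x2 Cartan matrix is
[[2, -3], [-1, 2]].
The roots have two lengths (squared-length ratio 3:1); the short ones are alpha_{2}. The associated Dynkin diagram is two nodes joined by a triple edge (G_2), so the type is G_2.

G_2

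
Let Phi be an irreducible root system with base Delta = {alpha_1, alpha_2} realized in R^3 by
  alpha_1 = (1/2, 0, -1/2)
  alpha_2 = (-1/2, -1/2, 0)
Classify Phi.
type A_2

Compute the Cartan integers a_ij = 2(alpha_i, alpha_j)/(alpha_j, alpha_j); the resulting 2x2 Cartan matrix is
[[2, -1], [-1, 2]].
All simple roots have the same length, so the diagram is simply laced. The associated Dynkin diagram is a chain of 2 nodes with single edges (A_2), so the type is A_2 (the algebra sl(3)).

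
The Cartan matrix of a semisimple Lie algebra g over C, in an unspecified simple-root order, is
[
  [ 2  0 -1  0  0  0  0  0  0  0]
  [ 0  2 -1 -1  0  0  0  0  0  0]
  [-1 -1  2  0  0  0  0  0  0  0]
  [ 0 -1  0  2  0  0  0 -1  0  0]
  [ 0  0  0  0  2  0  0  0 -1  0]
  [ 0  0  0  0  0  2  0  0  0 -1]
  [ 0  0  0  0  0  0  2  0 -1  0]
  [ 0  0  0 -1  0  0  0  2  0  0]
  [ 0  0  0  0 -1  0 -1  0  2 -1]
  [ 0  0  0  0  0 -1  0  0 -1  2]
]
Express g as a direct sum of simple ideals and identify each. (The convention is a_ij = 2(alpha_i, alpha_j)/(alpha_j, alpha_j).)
A5 ⊕ D5

The diagram associated to this matrix has two connected components: the simple roots {alpha_1, alpha_2, alpha_3, alpha_4, alpha_8} form a chain of 5 nodes with single edges (A_5), and {alpha_5, alpha_6, alpha_7, alpha_9, alpha_10} form a chain of 3 nodes with a fork of two nodes at one end (D_5). A semisimple Lie algebra decomposes uniquely as the direct sum of simple ideals, one per connected component of its Dynkin diagram, so g ≅ A_5 ⊕ D_5 (dimension 35 + 45 = 80).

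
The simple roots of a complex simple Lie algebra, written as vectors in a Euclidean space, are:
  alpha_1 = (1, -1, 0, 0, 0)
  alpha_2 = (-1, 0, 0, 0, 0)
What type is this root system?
B_2

Compute the Cartan integers a_ij = 2(alpha_i, alpha_j)/(alpha_j, alpha_j); the resulting 2x2 Cartan matrix is
[[2, -2], [-1, 2]].
The roots have two lengths (squared-length ratio 2:1); the short ones are alpha_{2}. The associated Dynkin diagram is a chain of 2 nodes with a double edge at one end; the terminal node there is the unique short simple root (B_2), so the type is B_2 (the algebra so(5)).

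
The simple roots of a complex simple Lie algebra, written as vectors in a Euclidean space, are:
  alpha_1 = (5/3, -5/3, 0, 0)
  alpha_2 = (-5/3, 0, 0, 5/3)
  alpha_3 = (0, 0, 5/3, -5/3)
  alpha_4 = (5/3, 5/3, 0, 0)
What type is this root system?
D_4

Compute the Cartan integers a_ij = 2(alpha_i, alpha_j)/(alpha_j, alpha_j); the resulting 4x4 Cartan matrix is
[[2, -1, 0, 0], [-1, 2, -1, -1], [0, -1, 2, 0], [0, -1, 0, 2]].
All simple roots have the same length, so the diagram is simply laced. The associated Dynkin diagram is a chain of 2 nodes with a fork of two nodes at one end (D_4), so the type is D_4 (the algebra so(8)).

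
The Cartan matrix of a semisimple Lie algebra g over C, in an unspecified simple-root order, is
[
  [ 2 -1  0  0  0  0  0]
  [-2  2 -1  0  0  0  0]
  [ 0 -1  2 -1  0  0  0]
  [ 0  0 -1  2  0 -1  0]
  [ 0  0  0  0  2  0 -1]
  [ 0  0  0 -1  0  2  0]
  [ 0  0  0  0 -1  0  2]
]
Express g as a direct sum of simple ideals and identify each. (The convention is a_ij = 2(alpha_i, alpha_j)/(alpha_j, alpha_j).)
A2 ⊕ B5

The diagram associated to this matrix has two connected components: the simple roots {alpha_5, alpha_7} form a chain of 2 nodes with single edges (A_2), and {alpha_1, alpha_2, alpha_3, alpha_4, alpha_6} form a chain of 5 nodes with a double edge at one end; the terminal node there is the unique short simple root (B_5). A semisimple Lie algebra decomposes uniquely as the direct sum of simple ideals, one per connected component of its Dynkin diagram, so g ≅ A_2 ⊕ B_5 (dimension 8 + 55 = 63).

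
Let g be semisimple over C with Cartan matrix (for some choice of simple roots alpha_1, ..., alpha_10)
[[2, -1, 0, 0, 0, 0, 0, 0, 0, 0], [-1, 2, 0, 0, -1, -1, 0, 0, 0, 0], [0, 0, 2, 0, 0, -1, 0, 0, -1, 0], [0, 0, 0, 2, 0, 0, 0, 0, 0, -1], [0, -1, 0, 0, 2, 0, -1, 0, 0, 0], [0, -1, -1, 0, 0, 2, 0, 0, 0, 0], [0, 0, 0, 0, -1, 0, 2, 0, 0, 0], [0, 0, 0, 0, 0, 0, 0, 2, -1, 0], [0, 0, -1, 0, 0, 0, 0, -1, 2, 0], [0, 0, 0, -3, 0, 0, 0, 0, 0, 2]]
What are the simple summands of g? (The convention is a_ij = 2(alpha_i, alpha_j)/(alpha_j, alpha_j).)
The diagram associated to this matrix has two connected components: the simple roots {alpha_1, alpha_2, alpha_3, alpha_5, alpha_6, alpha_7, alpha_8, alpha_9} form a chain of 7 nodes with one extra node attached to the third node from one end (E_8), and {alpha_4, alpha_10} form two nodes joined by a triple edge (G_2). A semisimple Lie algebra decomposes uniquely as the direct sum of simple ideals, one per connected component of its Dynkin diagram, so g ≅ E_8 ⊕ G_2 (dimension 248 + 14 = 262).

E_8 + G_2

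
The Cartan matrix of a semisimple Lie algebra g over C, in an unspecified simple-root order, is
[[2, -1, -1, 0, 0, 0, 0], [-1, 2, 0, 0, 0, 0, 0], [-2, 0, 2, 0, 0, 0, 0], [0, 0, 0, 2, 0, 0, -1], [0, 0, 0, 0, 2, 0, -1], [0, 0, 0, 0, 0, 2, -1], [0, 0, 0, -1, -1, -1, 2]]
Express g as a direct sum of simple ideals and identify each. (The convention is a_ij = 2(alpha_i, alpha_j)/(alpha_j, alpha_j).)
C_3 + D_4

The diagram associated to this matrix has two connected components: the simple roots {alpha_1, alpha_2, alpha_3} form a chain of 3 nodes with a double edge at one end; the terminal node there is the unique long simple root (C_3), and {alpha_4, alpha_5, alpha_6, alpha_7} form a chain of 2 nodes with a fork of two nodes at one end (D_4). A semisimple Lie algebra decomposes uniquely as the direct sum of simple ideals, one per connected component of its Dynkin diagram, so g ≅ C_3 ⊕ D_4 (dimension 21 + 28 = 49).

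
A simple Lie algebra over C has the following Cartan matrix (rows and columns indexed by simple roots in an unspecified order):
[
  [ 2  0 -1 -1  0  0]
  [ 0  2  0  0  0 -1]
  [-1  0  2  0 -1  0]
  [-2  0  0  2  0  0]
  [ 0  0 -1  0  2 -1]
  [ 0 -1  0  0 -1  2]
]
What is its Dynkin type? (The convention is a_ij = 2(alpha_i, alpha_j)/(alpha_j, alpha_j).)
C_6 (sp(12))

The matrix has rank 6 with 2's on the diagonal. Reading the off-diagonal entries as Dynkin edges (a single edge where a_ij = a_ji = -1; a double or triple edge where a_ij * a_ji = 2 or 3), the diagram is a chain of 6 nodes with a double edge at one end; the terminal node there is the unique long simple root (C_6). One simple-root ordering that puts it in standard form is (alpha_2, alpha_6, alpha_5, alpha_3, alpha_1, alpha_4). So the algebra is type C_6, i.e. sp(12).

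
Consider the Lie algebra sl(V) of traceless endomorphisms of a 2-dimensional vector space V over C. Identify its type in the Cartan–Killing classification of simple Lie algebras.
This is sl(2), which has dimension 2^2 - 1 = 3 and rank 2 - 1 = 1 (a Cartan subalgebra is the diagonal traceless matrices). In the classification of classical Lie algebras, the special linear algebra sl(n+1) has type A_n; here n = 1, so the Dynkin diagram is a chain of 1 nodes with single edges (A_1). Hence the type is A_1.

type A_1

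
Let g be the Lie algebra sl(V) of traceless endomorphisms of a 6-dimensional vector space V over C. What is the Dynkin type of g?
A_5 (sl(6))

This is sl(6), which has dimension 6^2 - 1 = 35 and rank 6 - 1 = 5 (a Cartan subalgebra is the diagonal traceless matrices). In the classification of classical Lie algebras, the special linear algebra sl(n+1) has type A_n; here n = 5, so the Dynkin diagram is a chain of 5 nodes with single edges (A_5). Hence the type is A_5.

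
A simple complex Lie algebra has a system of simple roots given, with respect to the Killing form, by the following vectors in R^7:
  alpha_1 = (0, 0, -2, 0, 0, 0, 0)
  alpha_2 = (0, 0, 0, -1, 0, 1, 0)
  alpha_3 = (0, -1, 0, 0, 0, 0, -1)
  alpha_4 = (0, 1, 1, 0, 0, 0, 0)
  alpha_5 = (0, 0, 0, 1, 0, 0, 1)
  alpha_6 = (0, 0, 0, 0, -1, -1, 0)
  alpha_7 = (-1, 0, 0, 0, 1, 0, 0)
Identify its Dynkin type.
type C_7

Compute the Cartan integers a_ij = 2(alpha_i, alpha_j)/(alpha_j, alpha_j); the resulting 7x7 Cartan matrix is
[[2, 0, 0, -2, 0, 0, 0], [0, 2, 0, 0, -1, -1, 0], [0, 0, 2, -1, -1, 0, 0], [-1, 0, -1, 2, 0, 0, 0], [0, -1, -1, 0, 2, 0, 0], [0, -1, 0, 0, 0, 2, -1], [0, 0, 0, 0, 0, -1, 2]].
The roots have two lengths (squared-length ratio 2:1); the short ones are alpha_{2,3,4,5,6,7}. The associated Dynkin diagram is a chain of 7 nodes with a double edge at one end; the terminal node there is the unique long simple root (C_7), so the type is C_7 (the algebra sp(14)).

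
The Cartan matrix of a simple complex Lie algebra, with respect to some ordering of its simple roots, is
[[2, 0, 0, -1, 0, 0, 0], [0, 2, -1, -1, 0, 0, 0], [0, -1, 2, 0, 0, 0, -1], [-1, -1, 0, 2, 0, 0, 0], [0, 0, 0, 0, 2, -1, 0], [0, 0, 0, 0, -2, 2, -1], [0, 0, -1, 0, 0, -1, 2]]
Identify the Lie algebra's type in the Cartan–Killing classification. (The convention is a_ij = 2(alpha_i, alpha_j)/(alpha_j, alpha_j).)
The matrix has rank 7 with 2's on the diagonal. Reading the off-diagonal entries as Dynkin edges (a single edge where a_ij = a_ji = -1; a double or triple edge where a_ij * a_ji = 2 or 3), the diagram is a chain of 7 nodes with a double edge at one end; the terminal node there is the unique short simple root (B_7). One simple-root ordering that puts it in standard form is (alpha_1, alpha_4, alpha_2, alpha_3, alpha_7, alpha_6, alpha_5). So the algebra is type B_7, i.e. so(15).

B_7 (so(15))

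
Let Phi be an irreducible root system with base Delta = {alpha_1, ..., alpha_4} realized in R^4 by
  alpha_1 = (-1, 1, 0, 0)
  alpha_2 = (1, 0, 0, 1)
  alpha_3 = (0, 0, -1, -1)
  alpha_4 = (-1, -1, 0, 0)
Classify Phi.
D_4

Compute the Cartan integers a_ij = 2(alpha_i, alpha_j)/(alpha_j, alpha_j); the resulting 4x4 Cartan matrix is
[[2, -1, 0, 0], [-1, 2, -1, -1], [0, -1, 2, 0], [0, -1, 0, 2]].
All simple roots have the same length, so the diagram is simply laced. The associated Dynkin diagram is a chain of 2 nodes with a fork of two nodes at one end (D_4), so the type is D_4 (the algebra so(8)).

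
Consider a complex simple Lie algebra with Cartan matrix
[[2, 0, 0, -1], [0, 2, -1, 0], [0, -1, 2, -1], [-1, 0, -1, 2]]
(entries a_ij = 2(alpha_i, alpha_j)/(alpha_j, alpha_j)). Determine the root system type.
The matrix has rank 4 with 2's on the diagonal. Reading the off-diagonal entries as Dynkin edges (a single edge where a_ij = a_ji = -1; a double or triple edge where a_ij * a_ji = 2 or 3), the diagram is a chain of 4 nodes with single edges (A_4). One simple-root ordering that puts it in standard form is (alpha_1, alpha_4, alpha_3, alpha_2). So the algebra is type A_4, i.e. sl(5).

type A_4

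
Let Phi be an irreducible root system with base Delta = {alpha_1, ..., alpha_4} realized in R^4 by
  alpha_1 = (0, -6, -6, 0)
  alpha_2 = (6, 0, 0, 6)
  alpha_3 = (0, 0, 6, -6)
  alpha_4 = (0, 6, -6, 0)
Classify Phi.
D4

Compute the Cartan integers a_ij = 2(alpha_i, alpha_j)/(alpha_j, alpha_j); the resulting 4x4 Cartan matrix is
[[2, 0, -1, 0], [0, 2, -1, 0], [-1, -1, 2, -1], [0, 0, -1, 2]].
All simple roots have the same length, so the diagram is simply laced. The associated Dynkin diagram is a chain of 2 nodes with a fork of two nodes at one end (D_4), so the type is D_4 (the algebra so(8)).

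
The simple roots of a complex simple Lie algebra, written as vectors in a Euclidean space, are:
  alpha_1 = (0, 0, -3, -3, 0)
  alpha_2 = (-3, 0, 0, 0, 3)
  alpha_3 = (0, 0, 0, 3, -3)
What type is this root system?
Compute the Cartan integers a_ij = 2(alpha_i, alpha_j)/(alpha_j, alpha_j); the resulting 3x3 Cartan matrix is
[[2, 0, -1], [0, 2, -1], [-1, -1, 2]].
All simple roots have the same length, so the diagram is simply laced. The associated Dynkin diagram is a chain of 3 nodes with single edges (A_3), so the type is A_3 (the algebra sl(4)).

A_3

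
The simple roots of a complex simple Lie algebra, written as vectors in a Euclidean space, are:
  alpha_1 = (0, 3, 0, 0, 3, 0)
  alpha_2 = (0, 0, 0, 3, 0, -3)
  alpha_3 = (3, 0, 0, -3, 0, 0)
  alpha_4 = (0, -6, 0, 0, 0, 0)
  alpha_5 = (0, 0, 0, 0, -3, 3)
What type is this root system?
C_5

Compute the Cartan integers a_ij = 2(alpha_i, alpha_j)/(alpha_j, alpha_j); the resulting 5x5 Cartan matrix is
[[2, 0, 0, -1, -1], [0, 2, -1, 0, -1], [0, -1, 2, 0, 0], [-2, 0, 0, 2, 0], [-1, -1, 0, 0, 2]].
The roots have two lengths (squared-length ratio 2:1); the short ones are alpha_{1,2,3,5}. The associated Dynkin diagram is a chain of 5 nodes with a double edge at one end; the terminal node there is the unique long simple root (C_5), so the type is C_5 (the algebra sp(10)).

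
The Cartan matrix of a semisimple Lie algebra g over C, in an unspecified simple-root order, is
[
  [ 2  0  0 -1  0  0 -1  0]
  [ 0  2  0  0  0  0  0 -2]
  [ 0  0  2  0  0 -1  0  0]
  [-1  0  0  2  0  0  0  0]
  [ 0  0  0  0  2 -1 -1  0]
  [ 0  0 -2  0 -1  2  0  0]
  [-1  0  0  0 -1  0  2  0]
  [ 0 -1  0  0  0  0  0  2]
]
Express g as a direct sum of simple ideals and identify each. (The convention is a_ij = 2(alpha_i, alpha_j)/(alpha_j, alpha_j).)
B2 + B6

The diagram associated to this matrix has two connected components: the simple roots {alpha_2, alpha_8} form a chain of 2 nodes with a double edge at one end; the terminal node there is the unique short simple root (B_2), and {alpha_1, alpha_3, alpha_4, alpha_5, alpha_6, alpha_7} form a chain of 6 nodes with a double edge at one end; the terminal node there is the unique short simple root (B_6). A semisimple Lie algebra decomposes uniquely as the direct sum of simple ideals, one per connected component of its Dynkin diagram, so g ≅ B_2 ⊕ B_6 (dimension 10 + 78 = 88).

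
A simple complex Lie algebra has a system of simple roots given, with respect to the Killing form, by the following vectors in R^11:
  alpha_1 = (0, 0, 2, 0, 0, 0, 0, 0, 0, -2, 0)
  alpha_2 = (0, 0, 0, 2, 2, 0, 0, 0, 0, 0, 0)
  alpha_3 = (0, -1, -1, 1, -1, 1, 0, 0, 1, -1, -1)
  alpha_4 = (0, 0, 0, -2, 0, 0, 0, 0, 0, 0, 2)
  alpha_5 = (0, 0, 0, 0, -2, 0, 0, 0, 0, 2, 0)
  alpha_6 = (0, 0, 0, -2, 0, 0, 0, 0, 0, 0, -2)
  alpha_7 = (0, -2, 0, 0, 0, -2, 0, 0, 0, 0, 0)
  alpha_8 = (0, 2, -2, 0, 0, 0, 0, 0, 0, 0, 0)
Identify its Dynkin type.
Compute the Cartan integers a_ij = 2(alpha_i, alpha_j)/(alpha_j, alpha_j); the resulting 8x8 Cartan matrix is
[[2, 0, 0, 0, -1, 0, 0, -1], [0, 2, 0, -1, -1, -1, 0, 0], [0, 0, 2, -1, 0, 0, 0, 0], [0, -1, -1, 2, 0, 0, 0, 0], [-1, -1, 0, 0, 2, 0, 0, 0], [0, -1, 0, 0, 0, 2, 0, 0], [0, 0, 0, 0, 0, 0, 2, -1], [-1, 0, 0, 0, 0, 0, -1, 2]].
All simple roots have the same length, so the diagram is simply laced. The associated Dynkin diagram is a chain of 7 nodes with one extra node attached to the third node from one end (E_8), so the type is E_8.

type E_8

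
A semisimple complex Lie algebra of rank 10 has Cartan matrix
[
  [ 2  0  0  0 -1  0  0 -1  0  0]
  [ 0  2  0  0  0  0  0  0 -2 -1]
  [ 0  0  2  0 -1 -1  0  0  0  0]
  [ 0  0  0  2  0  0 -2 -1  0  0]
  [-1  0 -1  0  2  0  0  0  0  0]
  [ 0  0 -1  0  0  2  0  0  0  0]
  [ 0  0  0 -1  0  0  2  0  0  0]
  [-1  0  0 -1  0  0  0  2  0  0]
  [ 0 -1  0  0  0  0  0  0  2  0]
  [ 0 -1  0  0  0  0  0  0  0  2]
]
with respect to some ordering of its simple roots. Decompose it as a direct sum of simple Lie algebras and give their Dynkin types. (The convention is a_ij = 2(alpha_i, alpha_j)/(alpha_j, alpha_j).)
The diagram associated to this matrix has two connected components: the simple roots {alpha_2, alpha_9, alpha_10} form a chain of 3 nodes with a double edge at one end; the terminal node there is the unique short simple root (B_3), and {alpha_1, alpha_3, alpha_4, alpha_5, alpha_6, alpha_7, alpha_8} form a chain of 7 nodes with a double edge at one end; the terminal node there is the unique short simple root (B_7). A semisimple Lie algebra decomposes uniquely as the direct sum of simple ideals, one per connected component of its Dynkin diagram, so g ≅ B_3 ⊕ B_7 (dimension 21 + 105 = 126).

type B_3 ⊕ type B_7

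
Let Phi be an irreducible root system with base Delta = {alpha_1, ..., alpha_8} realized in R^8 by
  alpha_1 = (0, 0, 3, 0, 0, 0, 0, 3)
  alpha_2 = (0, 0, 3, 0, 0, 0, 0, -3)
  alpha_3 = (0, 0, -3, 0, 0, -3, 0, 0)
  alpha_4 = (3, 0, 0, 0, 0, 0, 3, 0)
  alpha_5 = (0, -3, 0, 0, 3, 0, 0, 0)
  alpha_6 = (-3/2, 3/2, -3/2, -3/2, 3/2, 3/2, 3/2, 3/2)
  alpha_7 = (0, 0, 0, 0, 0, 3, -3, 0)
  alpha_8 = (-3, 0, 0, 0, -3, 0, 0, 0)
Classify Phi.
E_8

Compute the Cartan integers a_ij = 2(alpha_i, alpha_j)/(alpha_j, alpha_j); the resulting 8x8 Cartan matrix is
[[2, 0, -1, 0, 0, 0, 0, 0], [0, 2, -1, 0, 0, -1, 0, 0], [-1, -1, 2, 0, 0, 0, -1, 0], [0, 0, 0, 2, 0, 0, -1, -1], [0, 0, 0, 0, 2, 0, 0, -1], [0, -1, 0, 0, 0, 2, 0, 0], [0, 0, -1, -1, 0, 0, 2, 0], [0, 0, 0, -1, -1, 0, 0, 2]].
All simple roots have the same length, so the diagram is simply laced. The associated Dynkin diagram is a chain of 7 nodes with one extra node attached to the third node from one end (E_8), so the type is E_8.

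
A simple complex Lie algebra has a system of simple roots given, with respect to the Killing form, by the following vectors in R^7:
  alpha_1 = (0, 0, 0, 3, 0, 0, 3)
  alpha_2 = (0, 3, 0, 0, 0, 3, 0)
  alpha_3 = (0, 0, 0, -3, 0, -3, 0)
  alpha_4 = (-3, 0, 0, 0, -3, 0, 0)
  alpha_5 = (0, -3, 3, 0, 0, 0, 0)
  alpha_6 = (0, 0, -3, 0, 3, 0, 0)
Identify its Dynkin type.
A6

Compute the Cartan integers a_ij = 2(alpha_i, alpha_j)/(alpha_j, alpha_j); the resulting 6x6 Cartan matrix is
[[2, 0, -1, 0, 0, 0], [0, 2, -1, 0, -1, 0], [-1, -1, 2, 0, 0, 0], [0, 0, 0, 2, 0, -1], [0, -1, 0, 0, 2, -1], [0, 0, 0, -1, -1, 2]].
All simple roots have the same length, so the diagram is simply laced. The associated Dynkin diagram is a chain of 6 nodes with single edges (A_6), so the type is A_6 (the algebra sl(7)).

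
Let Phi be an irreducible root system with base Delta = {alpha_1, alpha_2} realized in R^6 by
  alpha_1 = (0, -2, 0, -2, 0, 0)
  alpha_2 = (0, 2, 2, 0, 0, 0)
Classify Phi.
A_2

Compute the Cartan integers a_ij = 2(alpha_i, alpha_j)/(alpha_j, alpha_j); the resulting 2x2 Cartan matrix is
[[2, -1], [-1, 2]].
All simple roots have the same length, so the diagram is simply laced. The associated Dynkin diagram is a chain of 2 nodes with single edges (A_2), so the type is A_2 (the algebra sl(3)).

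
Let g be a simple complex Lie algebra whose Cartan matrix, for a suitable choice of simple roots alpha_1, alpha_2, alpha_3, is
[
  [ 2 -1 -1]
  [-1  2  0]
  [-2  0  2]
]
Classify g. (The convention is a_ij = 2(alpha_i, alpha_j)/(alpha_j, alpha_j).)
C3

The matrix has rank 3 with 2's on the diagonal. Reading the off-diagonal entries as Dynkin edges (a single edge where a_ij = a_ji = -1; a double or triple edge where a_ij * a_ji = 2 or 3), the diagram is a chain of 3 nodes with a double edge at one end; the terminal node there is the unique long simple root (C_3). One simple-root ordering that puts it in standard form is (alpha_2, alpha_1, alpha_3). So the algebra is type C_3, i.e. sp(6).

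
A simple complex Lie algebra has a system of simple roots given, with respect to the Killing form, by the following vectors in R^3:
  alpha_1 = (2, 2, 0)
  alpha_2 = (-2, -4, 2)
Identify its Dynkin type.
Compute the Cartan integers a_ij = 2(alpha_i, alpha_j)/(alpha_j, alpha_j); the resulting 2x2 Cartan matrix is
[[2, -1], [-3, 2]].
The roots have two lengths (squared-length ratio 3:1); the short ones are alpha_{1}. The associated Dynkin diagram is two nodes joined by a triple edge (G_2), so the type is G_2.

G_2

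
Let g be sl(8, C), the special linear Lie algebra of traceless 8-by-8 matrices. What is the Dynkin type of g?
This is sl(8), which has dimension 8^2 - 1 = 63 and rank 8 - 1 = 7 (a Cartan subalgebra is the diagonal traceless matrices). In the classification of classical Lie algebras, the special linear algebra sl(n+1) has type A_n; here n = 7, so the Dynkin diagram is a chain of 7 nodes with single edges (A_7). Hence the type is A_7.

A7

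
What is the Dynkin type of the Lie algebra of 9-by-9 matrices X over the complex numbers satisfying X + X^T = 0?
This is so(9) with 9 odd, which has dimension 9(9-1)/2 = 36 and rank (9-1)/2 = 4. In the classification of classical Lie algebras, the orthogonal algebra so(2n+1) in an odd number of variables has type B_n; here n = 4, so the Dynkin diagram is a chain of 4 nodes with a double edge at one end; the terminal node there is the unique short simple root (B_4). Hence the type is B_4.

B4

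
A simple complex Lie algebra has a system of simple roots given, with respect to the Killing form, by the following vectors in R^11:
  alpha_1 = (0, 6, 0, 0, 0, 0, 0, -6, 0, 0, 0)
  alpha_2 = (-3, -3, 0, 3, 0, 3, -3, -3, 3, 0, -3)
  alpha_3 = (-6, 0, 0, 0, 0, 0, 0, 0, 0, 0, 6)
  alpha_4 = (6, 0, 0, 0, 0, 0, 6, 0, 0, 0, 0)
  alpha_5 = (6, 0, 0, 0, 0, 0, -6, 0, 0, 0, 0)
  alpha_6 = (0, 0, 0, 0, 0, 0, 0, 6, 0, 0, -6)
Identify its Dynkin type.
Compute the Cartan integers a_ij = 2(alpha_i, alpha_j)/(alpha_j, alpha_j); the resulting 6x6 Cartan matrix is
[[2, 0, 0, 0, 0, -1], [0, 2, 0, -1, 0, 0], [0, 0, 2, -1, -1, -1], [0, -1, -1, 2, 0, 0], [0, 0, -1, 0, 2, 0], [-1, 0, -1, 0, 0, 2]].
All simple roots have the same length, so the diagram is simply laced. The associated Dynkin diagram is a chain of 5 nodes with one extra node attached to the third node from one end (E_6), so the type is E_6.

E_6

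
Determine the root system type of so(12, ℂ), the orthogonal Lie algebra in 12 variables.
D_6 (so(12))

This is so(12) with 12 even, which has dimension 12(12-1)/2 = 66 and rank 12/2 = 6. In the classification of classical Lie algebras, the orthogonal algebra so(2n) in an even number of variables has type D_n; here n = 6, so the Dynkin diagram is a chain of 4 nodes with a fork of two nodes at one end (D_6). Hence the type is D_6.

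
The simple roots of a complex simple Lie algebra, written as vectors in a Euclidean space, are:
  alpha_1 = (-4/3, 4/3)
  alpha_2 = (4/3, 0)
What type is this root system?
B2

Compute the Cartan integers a_ij = 2(alpha_i, alpha_j)/(alpha_j, alpha_j); the resulting 2x2 Cartan matrix is
[[2, -2], [-1, 2]].
The roots have two lengths (squared-length ratio 2:1); the short ones are alpha_{2}. The associated Dynkin diagram is a chain of 2 nodes with a double edge at one end; the terminal node there is the unique short simple root (B_2), so the type is B_2 (the algebra so(5)).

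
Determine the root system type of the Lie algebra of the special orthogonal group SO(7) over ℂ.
This is so(7) with 7 odd, which has dimension 7(7-1)/2 = 21 and rank (7-1)/2 = 3. In the classification of classical Lie algebras, the orthogonal algebra so(2n+1) in an odd number of variables has type B_n; here n = 3, so the Dynkin diagram is a chain of 3 nodes with a double edge at one end; the terminal node there is the unique short simple root (B_3). Hence the type is B_3.

B_3 (so(7))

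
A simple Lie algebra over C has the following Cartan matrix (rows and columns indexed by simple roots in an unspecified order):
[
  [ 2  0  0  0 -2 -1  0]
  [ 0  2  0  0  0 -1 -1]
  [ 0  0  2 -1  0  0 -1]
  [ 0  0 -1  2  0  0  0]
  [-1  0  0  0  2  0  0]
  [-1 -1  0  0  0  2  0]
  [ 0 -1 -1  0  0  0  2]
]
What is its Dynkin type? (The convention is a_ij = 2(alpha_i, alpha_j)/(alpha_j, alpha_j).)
type B_7

The matrix has rank 7 with 2's on the diagonal. Reading the off-diagonal entries as Dynkin edges (a single edge where a_ij = a_ji = -1; a double or triple edge where a_ij * a_ji = 2 or 3), the diagram is a chain of 7 nodes with a double edge at one end; the terminal node there is the unique short simple root (B_7). One simple-root ordering that puts it in standard form is (alpha_4, alpha_3, alpha_7, alpha_2, alpha_6, alpha_1, alpha_5). So the algebra is type B_7, i.e. so(15).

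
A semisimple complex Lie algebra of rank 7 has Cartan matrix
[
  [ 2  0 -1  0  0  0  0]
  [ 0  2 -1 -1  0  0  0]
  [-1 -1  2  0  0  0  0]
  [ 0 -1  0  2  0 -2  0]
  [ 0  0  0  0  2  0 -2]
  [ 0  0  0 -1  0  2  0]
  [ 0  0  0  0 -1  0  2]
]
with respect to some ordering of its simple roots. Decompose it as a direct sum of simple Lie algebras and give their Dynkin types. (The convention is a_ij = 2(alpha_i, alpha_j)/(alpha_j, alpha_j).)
The diagram associated to this matrix has two connected components: the simple roots {alpha_5, alpha_7} form a chain of 2 nodes with a double edge at one end; the terminal node there is the unique short simple root (B_2), and {alpha_1, alpha_2, alpha_3, alpha_4, alpha_6} form a chain of 5 nodes with a double edge at one end; the terminal node there is the unique short simple root (B_5). A semisimple Lie algebra decomposes uniquely as the direct sum of simple ideals, one per connected component of its Dynkin diagram, so g ≅ B_2 ⊕ B_5 (dimension 10 + 55 = 65).

type B_2 ⊕ type B_5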